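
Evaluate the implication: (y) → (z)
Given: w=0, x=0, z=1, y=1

Antecedent (y) = 1; consequent (z) = 1.
1 → 1 = 1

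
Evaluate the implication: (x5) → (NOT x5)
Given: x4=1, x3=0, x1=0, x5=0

Antecedent (x5) = 0; consequent (NOT x5) = 1.
0 → 1 = 1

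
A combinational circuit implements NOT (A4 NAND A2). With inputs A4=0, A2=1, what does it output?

Substituting: NOT (0 NAND 1)
= 0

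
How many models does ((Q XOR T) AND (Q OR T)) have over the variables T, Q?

Satisfying assignments: (0,1), (1,0)
Count: 2 out of 4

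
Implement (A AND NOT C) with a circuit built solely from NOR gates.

((A NOR A) NOR ((C NOR C) NOR (C NOR C)))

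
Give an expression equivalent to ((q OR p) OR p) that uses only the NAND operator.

((((q NAND q) NAND (p NAND p)) NAND ((q NAND q) NAND (p NAND p))) NAND (p NAND p))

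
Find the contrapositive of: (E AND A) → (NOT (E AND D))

Contrapositive: (E AND D) → NOT (E AND A)
Note: A statement and its contrapositive are logically equivalent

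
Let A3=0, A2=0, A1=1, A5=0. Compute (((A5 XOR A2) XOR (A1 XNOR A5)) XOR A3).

Substituting: (((0 XOR 0) XOR (1 XNOR 0)) XOR 0)
= 0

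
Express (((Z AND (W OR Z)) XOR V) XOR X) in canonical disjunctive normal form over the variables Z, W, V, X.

(NOT Z AND NOT W AND NOT V AND X) OR (NOT Z AND NOT W AND V AND NOT X) OR (NOT Z AND W AND NOT V AND X) OR (NOT Z AND W AND V AND NOT X) OR (Z AND NOT W AND NOT V AND NOT X) OR (Z AND NOT W AND V AND X) OR (Z AND W AND NOT V AND NOT X) OR (Z AND W AND V AND X)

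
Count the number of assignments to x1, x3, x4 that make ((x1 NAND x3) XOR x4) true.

Satisfying assignments: (0,0,0), (0,1,0), (1,0,0), (1,1,1)
Count: 4 out of 8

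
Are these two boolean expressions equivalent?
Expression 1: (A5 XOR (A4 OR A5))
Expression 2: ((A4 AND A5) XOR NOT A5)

No. Counterexample: with A4=0, A5=0, Expression 1 = 0 but Expression 2 = 1.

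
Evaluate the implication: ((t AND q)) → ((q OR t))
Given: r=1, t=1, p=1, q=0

Antecedent ((t AND q)) = 0; consequent ((q OR t)) = 1.
0 → 1 = 1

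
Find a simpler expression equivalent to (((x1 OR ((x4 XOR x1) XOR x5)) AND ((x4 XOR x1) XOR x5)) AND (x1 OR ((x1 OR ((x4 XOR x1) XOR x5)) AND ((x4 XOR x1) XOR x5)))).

By absorption (E AND (E OR v) = E) then absorption (E AND (E OR v) = E):
= ((x4 XOR x1) XOR x5)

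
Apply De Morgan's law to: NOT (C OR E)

NOT C AND NOT E
De Morgan's: NOT(OR of terms) = AND of negations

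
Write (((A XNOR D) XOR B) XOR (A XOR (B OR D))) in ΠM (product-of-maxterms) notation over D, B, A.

ΠM(6, 7) = (NOT D OR NOT B OR A) AND (NOT D OR NOT B OR NOT A)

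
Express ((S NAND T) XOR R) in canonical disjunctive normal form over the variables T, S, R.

(NOT T AND NOT S AND NOT R) OR (NOT T AND S AND NOT R) OR (T AND NOT S AND NOT R) OR (T AND S AND R)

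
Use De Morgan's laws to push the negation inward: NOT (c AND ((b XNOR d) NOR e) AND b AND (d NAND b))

NOT c OR NOT ((b XNOR d) NOR e) OR NOT b OR NOT (d NAND b)
De Morgan's: NOT(AND of terms) = OR of negations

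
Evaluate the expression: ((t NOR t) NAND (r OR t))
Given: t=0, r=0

Substituting: ((0 NOR 0) NAND (0 OR 0))
= 1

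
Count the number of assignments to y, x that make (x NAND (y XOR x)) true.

Satisfying assignments: (0,0), (1,0), (1,1)
Count: 3 out of 4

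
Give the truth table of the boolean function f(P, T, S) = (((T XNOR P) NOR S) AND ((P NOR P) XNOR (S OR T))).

P | T | S | Output
------------------
0 | 0 | 0 | 0
0 | 0 | 1 | 0
0 | 1 | 0 | 1
0 | 1 | 1 | 0
1 | 0 | 0 | 1
1 | 0 | 1 | 0
1 | 1 | 0 | 0
1 | 1 | 1 | 0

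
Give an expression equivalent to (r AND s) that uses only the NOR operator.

((r NOR r) NOR (s NOR s))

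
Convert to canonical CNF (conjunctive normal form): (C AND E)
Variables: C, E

(C OR E) AND (C OR NOT E) AND (NOT C OR E)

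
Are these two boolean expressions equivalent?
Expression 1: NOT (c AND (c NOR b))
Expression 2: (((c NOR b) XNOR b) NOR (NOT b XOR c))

No. Counterexample: with b=0, c=0, Expression 1 = 1 but Expression 2 = 0.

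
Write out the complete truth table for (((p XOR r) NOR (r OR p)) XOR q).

r | q | p | Output
------------------
0 | 0 | 0 | 1
0 | 0 | 1 | 0
0 | 1 | 0 | 0
0 | 1 | 1 | 1
1 | 0 | 0 | 0
1 | 0 | 1 | 0
1 | 1 | 0 | 1
1 | 1 | 1 | 1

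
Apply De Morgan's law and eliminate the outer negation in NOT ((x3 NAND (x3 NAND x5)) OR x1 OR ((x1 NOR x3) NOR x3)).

NOT (x3 NAND (x3 NAND x5)) AND NOT x1 AND NOT ((x1 NOR x3) NOR x3)
De Morgan's: NOT(OR of terms) = AND of negations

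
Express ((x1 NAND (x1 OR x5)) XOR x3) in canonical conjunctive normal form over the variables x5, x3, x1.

(x5 OR x3 OR NOT x1) AND (x5 OR NOT x3 OR x1) AND (NOT x5 OR x3 OR NOT x1) AND (NOT x5 OR NOT x3 OR x1)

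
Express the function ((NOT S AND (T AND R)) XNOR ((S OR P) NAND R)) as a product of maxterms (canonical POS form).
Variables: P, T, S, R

ΠM(0, 1, 2, 4, 6, 8, 10, 12, 13, 14) = (P OR T OR S OR R) AND (P OR T OR S OR NOT R) AND (P OR T OR NOT S OR R) AND (P OR NOT T OR S OR R) AND (P OR NOT T OR NOT S OR R) AND (NOT P OR T OR S OR R) AND (NOT P OR T OR NOT S OR R) AND (NOT P OR NOT T OR S OR R) AND (NOT P OR NOT T OR S OR NOT R) AND (NOT P OR NOT T OR NOT S OR R)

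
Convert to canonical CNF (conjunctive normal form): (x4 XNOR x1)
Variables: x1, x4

(x1 OR NOT x4) AND (NOT x1 OR x4)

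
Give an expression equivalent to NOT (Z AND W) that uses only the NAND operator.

(((Z NAND W) NAND (Z NAND W)) NAND ((Z NAND W) NAND (Z NAND W)))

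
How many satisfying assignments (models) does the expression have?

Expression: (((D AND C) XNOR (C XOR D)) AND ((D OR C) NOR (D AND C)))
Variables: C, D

Satisfying assignments: (0,0)
Count: 1 out of 4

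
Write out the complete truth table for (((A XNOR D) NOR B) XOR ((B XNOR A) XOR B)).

B | A | D | Output
------------------
0 | 0 | 0 | 1
0 | 0 | 1 | 0
0 | 1 | 0 | 1
0 | 1 | 1 | 0
1 | 0 | 0 | 1
1 | 0 | 1 | 1
1 | 1 | 0 | 0
1 | 1 | 1 | 0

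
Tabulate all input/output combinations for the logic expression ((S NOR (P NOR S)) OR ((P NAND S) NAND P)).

S | P | Output
--------------
0 | 0 | 1
0 | 1 | 1
1 | 0 | 1
1 | 1 | 1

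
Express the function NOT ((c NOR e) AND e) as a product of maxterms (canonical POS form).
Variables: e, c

ΠM() = TRUE (no maxterms)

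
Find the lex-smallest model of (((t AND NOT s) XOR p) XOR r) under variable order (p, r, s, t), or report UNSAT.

p=0, r=0, s=0, t=1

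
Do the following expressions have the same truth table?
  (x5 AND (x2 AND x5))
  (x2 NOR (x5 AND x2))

No. Counterexample: with x5=0, x2=0, Expression 1 = 0 but Expression 2 = 1.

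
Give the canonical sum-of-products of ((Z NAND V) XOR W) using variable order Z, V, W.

Σm(0, 2, 4, 7) = (NOT Z AND NOT V AND NOT W) OR (NOT Z AND V AND NOT W) OR (Z AND NOT V AND NOT W) OR (Z AND V AND W)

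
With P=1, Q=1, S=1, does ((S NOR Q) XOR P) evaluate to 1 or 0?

Substituting: ((1 NOR 1) XOR 1)
= 1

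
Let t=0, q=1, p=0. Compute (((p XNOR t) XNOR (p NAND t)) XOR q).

Substituting: (((0 XNOR 0) XNOR (0 NAND 0)) XOR 1)
= 0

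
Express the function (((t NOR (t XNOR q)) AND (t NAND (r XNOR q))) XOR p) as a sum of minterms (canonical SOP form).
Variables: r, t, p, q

Σm(1, 2, 6, 7, 9, 10, 14, 15) = (NOT r AND NOT t AND NOT p AND q) OR (NOT r AND NOT t AND p AND NOT q) OR (NOT r AND t AND p AND NOT q) OR (NOT r AND t AND p AND q) OR (r AND NOT t AND NOT p AND q) OR (r AND NOT t AND p AND NOT q) OR (r AND t AND p AND NOT q) OR (r AND t AND p AND q)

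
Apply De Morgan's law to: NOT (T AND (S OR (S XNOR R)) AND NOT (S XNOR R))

NOT T OR NOT (S OR (S XNOR R)) OR (S XNOR R)
De Morgan's: NOT(AND of terms) = OR of negations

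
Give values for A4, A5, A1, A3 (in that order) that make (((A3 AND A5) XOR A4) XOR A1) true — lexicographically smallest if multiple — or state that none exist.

A4=0, A5=0, A1=1, A3=0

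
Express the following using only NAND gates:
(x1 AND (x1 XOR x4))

((x1 NAND ((x1 NAND (x1 NAND x4)) NAND (x4 NAND (x1 NAND x4)))) NAND (x1 NAND ((x1 NAND (x1 NAND x4)) NAND (x4 NAND (x1 NAND x4)))))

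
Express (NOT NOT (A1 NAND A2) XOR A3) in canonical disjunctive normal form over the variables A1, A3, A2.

(NOT A1 AND NOT A3 AND NOT A2) OR (NOT A1 AND NOT A3 AND A2) OR (A1 AND NOT A3 AND NOT A2) OR (A1 AND A3 AND A2)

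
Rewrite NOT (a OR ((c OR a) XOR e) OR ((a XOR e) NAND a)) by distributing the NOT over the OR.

NOT a AND NOT ((c OR a) XOR e) AND NOT ((a XOR e) NAND a)
De Morgan's: NOT(OR of terms) = AND of negations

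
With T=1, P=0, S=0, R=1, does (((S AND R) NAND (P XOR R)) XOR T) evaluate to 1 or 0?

Substituting: (((0 AND 1) NAND (0 XOR 1)) XOR 1)
= 0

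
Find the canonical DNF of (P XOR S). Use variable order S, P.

(NOT S AND P) OR (S AND NOT P)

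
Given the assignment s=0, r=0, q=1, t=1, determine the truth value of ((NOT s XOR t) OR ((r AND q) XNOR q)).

Substituting: ((NOT 0 XOR 1) OR ((0 AND 1) XNOR 1))
= 0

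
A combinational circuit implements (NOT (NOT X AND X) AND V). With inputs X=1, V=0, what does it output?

Substituting: (NOT (NOT 1 AND 1) AND 0)
= 0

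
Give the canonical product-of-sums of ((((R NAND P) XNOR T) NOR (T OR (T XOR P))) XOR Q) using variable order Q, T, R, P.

ΠM(1, 3, 4, 5, 6, 7, 8, 10) = (Q OR T OR R OR NOT P) AND (Q OR T OR NOT R OR NOT P) AND (Q OR NOT T OR R OR P) AND (Q OR NOT T OR R OR NOT P) AND (Q OR NOT T OR NOT R OR P) AND (Q OR NOT T OR NOT R OR NOT P) AND (NOT Q OR T OR R OR P) AND (NOT Q OR T OR NOT R OR P)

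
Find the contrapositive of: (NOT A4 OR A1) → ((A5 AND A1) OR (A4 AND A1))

Contrapositive: NOT ((A5 AND A1) OR (A4 AND A1)) → NOT (NOT A4 OR A1)
Note: A statement and its contrapositive are logically equivalent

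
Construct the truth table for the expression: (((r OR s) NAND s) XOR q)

q | s | r | Output
------------------
0 | 0 | 0 | 1
0 | 0 | 1 | 1
0 | 1 | 0 | 0
0 | 1 | 1 | 0
1 | 0 | 0 | 0
1 | 0 | 1 | 0
1 | 1 | 0 | 1
1 | 1 | 1 | 1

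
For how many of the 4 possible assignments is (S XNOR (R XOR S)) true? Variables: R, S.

Satisfying assignments: (0,0), (0,1)
Count: 2 out of 4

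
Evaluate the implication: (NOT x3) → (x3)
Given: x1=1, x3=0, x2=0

Antecedent (NOT x3) = 1; consequent (x3) = 0.
1 → 0 = 0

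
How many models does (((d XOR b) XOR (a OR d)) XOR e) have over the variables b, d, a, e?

Satisfying assignments: (0,0,0,1), (0,0,1,0), (0,1,0,1), (0,1,1,1), (1,0,0,0), (1,0,1,1), (1,1,0,0), (1,1,1,0)
Count: 8 out of 16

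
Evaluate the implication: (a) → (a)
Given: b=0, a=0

Antecedent (a) = 0; consequent (a) = 0.
0 → 0 = 1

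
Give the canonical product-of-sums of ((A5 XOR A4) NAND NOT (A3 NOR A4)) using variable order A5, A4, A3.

ΠM(2, 3, 5) = (A5 OR NOT A4 OR A3) AND (A5 OR NOT A4 OR NOT A3) AND (NOT A5 OR A4 OR NOT A3)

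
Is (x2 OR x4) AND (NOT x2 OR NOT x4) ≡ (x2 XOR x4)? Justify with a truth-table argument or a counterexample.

Yes, they are equivalent — the two output columns agree on all 4 assignments:
x2 | x4 | Expression 1 | Expression 2
-------------------------------------
0 | 0 | 0 | 0
0 | 1 | 1 | 1
1 | 0 | 1 | 1
1 | 1 | 0 | 0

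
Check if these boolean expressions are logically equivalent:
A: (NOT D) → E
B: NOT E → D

Yes, Contrapositive is always equivalent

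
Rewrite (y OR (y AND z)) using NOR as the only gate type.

((y NOR ((y NOR y) NOR (z NOR z))) NOR (y NOR ((y NOR y) NOR (z NOR z))))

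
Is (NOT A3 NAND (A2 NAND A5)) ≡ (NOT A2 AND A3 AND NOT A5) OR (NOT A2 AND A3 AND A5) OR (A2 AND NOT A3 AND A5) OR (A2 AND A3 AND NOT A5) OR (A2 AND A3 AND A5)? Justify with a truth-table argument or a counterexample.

Yes, they are equivalent — the two output columns agree on all 8 assignments:
A2 | A3 | A5 | Expression 1 | Expression 2
------------------------------------------
0 | 0 | 0 | 0 | 0
0 | 0 | 1 | 0 | 0
0 | 1 | 0 | 1 | 1
0 | 1 | 1 | 1 | 1
1 | 0 | 0 | 0 | 0
1 | 0 | 1 | 1 | 1
1 | 1 | 0 | 1 | 1
1 | 1 | 1 | 1 | 1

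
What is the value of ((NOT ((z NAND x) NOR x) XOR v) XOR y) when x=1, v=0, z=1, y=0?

Substituting: ((NOT ((1 NAND 1) NOR 1) XOR 0) XOR 0)
= 1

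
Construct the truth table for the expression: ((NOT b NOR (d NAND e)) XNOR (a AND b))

a | d | b | e | Output
----------------------
0 | 0 | 0 | 0 | 1
0 | 0 | 0 | 1 | 1
0 | 0 | 1 | 0 | 1
0 | 0 | 1 | 1 | 1
0 | 1 | 0 | 0 | 1
0 | 1 | 0 | 1 | 1
0 | 1 | 1 | 0 | 1
0 | 1 | 1 | 1 | 0
1 | 0 | 0 | 0 | 1
1 | 0 | 0 | 1 | 1
1 | 0 | 1 | 0 | 0
1 | 0 | 1 | 1 | 0
1 | 1 | 0 | 0 | 1
1 | 1 | 0 | 1 | 1
1 | 1 | 1 | 0 | 0
1 | 1 | 1 | 1 | 1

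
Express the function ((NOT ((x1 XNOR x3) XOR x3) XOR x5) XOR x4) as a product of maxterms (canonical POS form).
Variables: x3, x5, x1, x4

ΠM(0, 3, 5, 6, 8, 11, 13, 14) = (x3 OR x5 OR x1 OR x4) AND (x3 OR x5 OR NOT x1 OR NOT x4) AND (x3 OR NOT x5 OR x1 OR NOT x4) AND (x3 OR NOT x5 OR NOT x1 OR x4) AND (NOT x3 OR x5 OR x1 OR x4) AND (NOT x3 OR x5 OR NOT x1 OR NOT x4) AND (NOT x3 OR NOT x5 OR x1 OR NOT x4) AND (NOT x3 OR NOT x5 OR NOT x1 OR x4)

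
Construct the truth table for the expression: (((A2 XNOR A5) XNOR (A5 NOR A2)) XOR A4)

A5 | A4 | A2 | Output
---------------------
0 | 0 | 0 | 1
0 | 0 | 1 | 1
0 | 1 | 0 | 0
0 | 1 | 1 | 0
1 | 0 | 0 | 1
1 | 0 | 1 | 0
1 | 1 | 0 | 0
1 | 1 | 1 | 1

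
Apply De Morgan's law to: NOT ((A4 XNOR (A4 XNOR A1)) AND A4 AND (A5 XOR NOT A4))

NOT (A4 XNOR (A4 XNOR A1)) OR NOT A4 OR NOT (A5 XOR NOT A4)
De Morgan's: NOT(AND of terms) = OR of negations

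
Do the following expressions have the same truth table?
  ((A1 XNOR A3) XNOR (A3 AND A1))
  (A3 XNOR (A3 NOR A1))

No. Counterexample: with A1=0, A3=1, Expression 1 = 1 but Expression 2 = 0.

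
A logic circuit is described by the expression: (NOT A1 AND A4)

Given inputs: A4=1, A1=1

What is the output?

Substituting: (NOT 1 AND 1)
= 0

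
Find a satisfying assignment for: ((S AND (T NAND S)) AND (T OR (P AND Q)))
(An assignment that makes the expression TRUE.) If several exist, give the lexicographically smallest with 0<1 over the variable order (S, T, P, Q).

S=1, T=0, P=1, Q=1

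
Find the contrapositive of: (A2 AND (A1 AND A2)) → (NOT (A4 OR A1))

Contrapositive: (A4 OR A1) → NOT (A2 AND (A1 AND A2))
Note: A statement and its contrapositive are logically equivalent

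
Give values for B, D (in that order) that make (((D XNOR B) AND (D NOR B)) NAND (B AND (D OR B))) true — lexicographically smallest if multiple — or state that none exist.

B=0, D=0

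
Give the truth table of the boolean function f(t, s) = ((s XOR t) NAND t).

t | s | Output
--------------
0 | 0 | 1
0 | 1 | 1
1 | 0 | 0
1 | 1 | 1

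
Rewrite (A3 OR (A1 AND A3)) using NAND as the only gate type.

((A3 NAND A3) NAND (((A1 NAND A3) NAND (A1 NAND A3)) NAND ((A1 NAND A3) NAND (A1 NAND A3))))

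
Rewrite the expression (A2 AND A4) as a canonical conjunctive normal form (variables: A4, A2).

(A4 OR A2) AND (A4 OR NOT A2) AND (NOT A4 OR A2)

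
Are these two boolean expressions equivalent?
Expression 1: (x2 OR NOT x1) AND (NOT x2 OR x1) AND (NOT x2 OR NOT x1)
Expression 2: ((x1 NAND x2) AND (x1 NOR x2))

Yes, they are equivalent — the two output columns agree on all 4 assignments:
x2 | x1 | Expression 1 | Expression 2
-------------------------------------
0 | 0 | 1 | 1
0 | 1 | 0 | 0
1 | 0 | 0 | 0
1 | 1 | 0 | 0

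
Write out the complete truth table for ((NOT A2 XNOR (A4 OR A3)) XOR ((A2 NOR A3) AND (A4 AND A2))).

A3 | A2 | A4 | Output
---------------------
0 | 0 | 0 | 0
0 | 0 | 1 | 1
0 | 1 | 0 | 1
0 | 1 | 1 | 0
1 | 0 | 0 | 1
1 | 0 | 1 | 1
1 | 1 | 0 | 0
1 | 1 | 1 | 0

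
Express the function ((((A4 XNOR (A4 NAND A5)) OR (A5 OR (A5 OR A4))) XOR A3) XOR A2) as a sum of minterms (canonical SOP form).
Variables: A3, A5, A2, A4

Σm(1, 2, 4, 5, 8, 11, 14, 15) = (NOT A3 AND NOT A5 AND NOT A2 AND A4) OR (NOT A3 AND NOT A5 AND A2 AND NOT A4) OR (NOT A3 AND A5 AND NOT A2 AND NOT A4) OR (NOT A3 AND A5 AND NOT A2 AND A4) OR (A3 AND NOT A5 AND NOT A2 AND NOT A4) OR (A3 AND NOT A5 AND A2 AND A4) OR (A3 AND A5 AND A2 AND NOT A4) OR (A3 AND A5 AND A2 AND A4)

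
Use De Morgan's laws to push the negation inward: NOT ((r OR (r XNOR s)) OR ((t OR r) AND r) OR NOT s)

NOT (r OR (r XNOR s)) AND NOT ((t OR r) AND r) AND s
De Morgan's: NOT(OR of terms) = AND of negations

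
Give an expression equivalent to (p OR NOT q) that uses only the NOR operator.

((p NOR (q NOR q)) NOR (p NOR (q NOR q)))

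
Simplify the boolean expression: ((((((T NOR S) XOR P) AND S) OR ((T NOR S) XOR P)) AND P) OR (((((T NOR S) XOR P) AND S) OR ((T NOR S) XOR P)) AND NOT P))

By distribution ((E AND v) OR (E AND NOT v) = E) then absorption (E OR (E AND v) = E):
= ((T NOR S) XOR P)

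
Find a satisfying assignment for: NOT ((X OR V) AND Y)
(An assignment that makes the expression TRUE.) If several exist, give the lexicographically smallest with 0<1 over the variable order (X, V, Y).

X=0, V=0, Y=0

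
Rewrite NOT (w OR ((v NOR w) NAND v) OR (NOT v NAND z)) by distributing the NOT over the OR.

NOT w AND NOT ((v NOR w) NAND v) AND NOT (NOT v NAND z)
De Morgan's: NOT(OR of terms) = AND of negations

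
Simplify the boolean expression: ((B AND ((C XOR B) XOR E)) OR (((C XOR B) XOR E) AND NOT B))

By distribution ((E AND v) OR (E AND NOT v) = E):
= ((C XOR B) XOR E)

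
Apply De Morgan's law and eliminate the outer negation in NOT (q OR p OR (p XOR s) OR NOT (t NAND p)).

NOT q AND NOT p AND NOT (p XOR s) AND (t NAND p)
De Morgan's: NOT(OR of terms) = AND of negations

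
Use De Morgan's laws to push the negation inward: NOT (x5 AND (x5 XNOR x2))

NOT x5 OR NOT (x5 XNOR x2)
De Morgan's: NOT(AND of terms) = OR of negations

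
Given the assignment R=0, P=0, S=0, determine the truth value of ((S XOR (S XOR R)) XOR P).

Substituting: ((0 XOR (0 XOR 0)) XOR 0)
= 0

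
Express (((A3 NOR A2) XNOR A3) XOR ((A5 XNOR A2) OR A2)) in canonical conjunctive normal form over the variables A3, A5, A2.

(A3 OR A5 OR NOT A2) AND (A3 OR NOT A5 OR A2) AND (A3 OR NOT A5 OR NOT A2) AND (NOT A3 OR NOT A5 OR A2)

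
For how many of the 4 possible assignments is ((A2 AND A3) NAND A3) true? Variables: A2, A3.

Satisfying assignments: (0,0), (0,1), (1,0)
Count: 3 out of 4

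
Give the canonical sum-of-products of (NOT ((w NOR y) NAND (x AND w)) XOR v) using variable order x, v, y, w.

Σm(4, 5, 6, 7, 12, 13, 14, 15) = (NOT x AND v AND NOT y AND NOT w) OR (NOT x AND v AND NOT y AND w) OR (NOT x AND v AND y AND NOT w) OR (NOT x AND v AND y AND w) OR (x AND v AND NOT y AND NOT w) OR (x AND v AND NOT y AND w) OR (x AND v AND y AND NOT w) OR (x AND v AND y AND w)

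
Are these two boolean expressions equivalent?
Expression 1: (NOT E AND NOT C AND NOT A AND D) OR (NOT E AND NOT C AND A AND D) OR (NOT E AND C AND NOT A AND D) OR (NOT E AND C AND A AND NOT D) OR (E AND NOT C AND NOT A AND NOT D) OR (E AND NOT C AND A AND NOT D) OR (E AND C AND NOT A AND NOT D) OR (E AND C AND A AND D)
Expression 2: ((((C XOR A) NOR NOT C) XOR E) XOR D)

Yes, they are equivalent — the two output columns agree on all 16 assignments:
E | C | A | D | Expression 1 | Expression 2
-------------------------------------------
0 | 0 | 0 | 0 | 0 | 0
0 | 0 | 0 | 1 | 1 | 1
0 | 0 | 1 | 0 | 0 | 0
0 | 0 | 1 | 1 | 1 | 1
0 | 1 | 0 | 0 | 0 | 0
0 | 1 | 0 | 1 | 1 | 1
0 | 1 | 1 | 0 | 1 | 1
0 | 1 | 1 | 1 | 0 | 0
1 | 0 | 0 | 0 | 1 | 1
1 | 0 | 0 | 1 | 0 | 0
1 | 0 | 1 | 0 | 1 | 1
1 | 0 | 1 | 1 | 0 | 0
1 | 1 | 0 | 0 | 1 | 1
1 | 1 | 0 | 1 | 0 | 0
1 | 1 | 1 | 0 | 0 | 0
1 | 1 | 1 | 1 | 1 | 1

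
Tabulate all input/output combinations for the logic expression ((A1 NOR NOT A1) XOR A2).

A1 | A2 | Output
----------------
0 | 0 | 0
0 | 1 | 1
1 | 0 | 0
1 | 1 | 1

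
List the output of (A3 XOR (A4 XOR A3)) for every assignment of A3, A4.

A3 | A4 | Output
----------------
0 | 0 | 0
0 | 1 | 1
1 | 0 | 0
1 | 1 | 1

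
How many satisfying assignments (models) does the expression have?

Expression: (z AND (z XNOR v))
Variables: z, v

Satisfying assignments: (1,1)
Count: 1 out of 4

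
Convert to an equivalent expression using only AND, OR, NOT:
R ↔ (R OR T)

(R AND (R OR T)) OR (NOT R AND NOT (R OR T))
(Biconditional = both true or both false)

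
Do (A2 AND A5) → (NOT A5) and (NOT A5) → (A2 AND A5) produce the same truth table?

No, Converse is not equivalent to original (counterexample: A5=0, A4=0, A2=0)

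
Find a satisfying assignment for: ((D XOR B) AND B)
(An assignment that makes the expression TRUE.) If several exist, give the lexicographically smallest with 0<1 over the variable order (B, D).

B=1, D=0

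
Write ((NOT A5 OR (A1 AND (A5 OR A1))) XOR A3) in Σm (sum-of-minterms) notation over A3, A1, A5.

Σm(0, 2, 3, 5) = (NOT A3 AND NOT A1 AND NOT A5) OR (NOT A3 AND A1 AND NOT A5) OR (NOT A3 AND A1 AND A5) OR (A3 AND NOT A1 AND A5)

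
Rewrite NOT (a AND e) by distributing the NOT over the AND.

NOT a OR NOT e
De Morgan's: NOT(AND of terms) = OR of negations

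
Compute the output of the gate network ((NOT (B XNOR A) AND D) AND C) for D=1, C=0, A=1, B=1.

Substituting: ((NOT (1 XNOR 1) AND 1) AND 0)
= 0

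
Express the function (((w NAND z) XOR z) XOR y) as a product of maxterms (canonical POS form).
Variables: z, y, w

ΠM(2, 3, 4, 7) = (z OR NOT y OR w) AND (z OR NOT y OR NOT w) AND (NOT z OR y OR w) AND (NOT z OR NOT y OR NOT w)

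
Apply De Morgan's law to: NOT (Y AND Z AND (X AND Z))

NOT Y OR NOT Z OR NOT (X AND Z)
De Morgan's: NOT(AND of terms) = OR of negations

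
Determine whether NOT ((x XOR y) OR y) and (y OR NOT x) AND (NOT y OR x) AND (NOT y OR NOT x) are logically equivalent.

Yes, they are equivalent — the two output columns agree on all 4 assignments:
y | x | Expression 1 | Expression 2
-----------------------------------
0 | 0 | 1 | 1
0 | 1 | 0 | 0
1 | 0 | 0 | 0
1 | 1 | 0 | 0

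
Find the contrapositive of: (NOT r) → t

Contrapositive: NOT t → r
Note: A statement and its contrapositive are logically equivalent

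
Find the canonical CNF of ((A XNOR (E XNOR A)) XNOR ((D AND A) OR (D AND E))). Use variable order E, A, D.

(E OR NOT A OR NOT D) AND (NOT E OR A OR D) AND (NOT E OR NOT A OR D)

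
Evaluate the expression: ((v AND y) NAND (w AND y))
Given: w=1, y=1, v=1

Substituting: ((1 AND 1) NAND (1 AND 1))
= 0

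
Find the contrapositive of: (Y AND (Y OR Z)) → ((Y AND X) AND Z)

Contrapositive: NOT ((Y AND X) AND Z) → NOT (Y AND (Y OR Z))
Note: A statement and its contrapositive are logically equivalent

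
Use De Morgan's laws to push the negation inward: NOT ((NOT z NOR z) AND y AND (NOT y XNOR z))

NOT (NOT z NOR z) OR NOT y OR NOT (NOT y XNOR z)
De Morgan's: NOT(AND of terms) = OR of negations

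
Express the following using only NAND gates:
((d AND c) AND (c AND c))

((((d NAND c) NAND (d NAND c)) NAND ((c NAND c) NAND (c NAND c))) NAND (((d NAND c) NAND (d NAND c)) NAND ((c NAND c) NAND (c NAND c))))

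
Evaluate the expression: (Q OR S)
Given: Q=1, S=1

Substituting: (1 OR 1)
= 1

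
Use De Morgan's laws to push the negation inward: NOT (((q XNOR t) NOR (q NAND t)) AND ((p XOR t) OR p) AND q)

NOT ((q XNOR t) NOR (q NAND t)) OR NOT ((p XOR t) OR p) OR NOT q
De Morgan's: NOT(AND of terms) = OR of negations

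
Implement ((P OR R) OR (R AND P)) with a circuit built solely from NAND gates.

((((P NAND P) NAND (R NAND R)) NAND ((P NAND P) NAND (R NAND R))) NAND (((R NAND P) NAND (R NAND P)) NAND ((R NAND P) NAND (R NAND P))))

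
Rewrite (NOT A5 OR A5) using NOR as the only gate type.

(((A5 NOR A5) NOR A5) NOR ((A5 NOR A5) NOR A5))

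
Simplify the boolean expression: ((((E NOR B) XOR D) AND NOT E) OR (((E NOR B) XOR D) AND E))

By distribution ((E AND v) OR (E AND NOT v) = E):
= ((E NOR B) XOR D)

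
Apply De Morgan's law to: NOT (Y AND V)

NOT Y OR NOT V
De Morgan's: NOT(AND of terms) = OR of negations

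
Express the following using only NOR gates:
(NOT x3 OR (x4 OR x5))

(((x3 NOR x3) NOR ((x4 NOR x5) NOR (x4 NOR x5))) NOR ((x3 NOR x3) NOR ((x4 NOR x5) NOR (x4 NOR x5))))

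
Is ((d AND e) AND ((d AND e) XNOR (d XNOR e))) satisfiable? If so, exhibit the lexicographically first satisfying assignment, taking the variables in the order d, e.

d=1, e=1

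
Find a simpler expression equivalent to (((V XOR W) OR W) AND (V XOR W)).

By absorption (E AND (E OR v) = E):
= (V XOR W)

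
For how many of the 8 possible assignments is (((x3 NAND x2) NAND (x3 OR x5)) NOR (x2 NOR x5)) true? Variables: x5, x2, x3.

Satisfying assignments: (1,0,0), (1,0,1), (1,1,0)
Count: 3 out of 8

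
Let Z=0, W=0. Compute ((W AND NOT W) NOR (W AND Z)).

Substituting: ((0 AND NOT 0) NOR (0 AND 0))
= 1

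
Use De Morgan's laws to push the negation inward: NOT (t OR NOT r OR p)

NOT t AND r AND NOT p
De Morgan's: NOT(OR of terms) = AND of negations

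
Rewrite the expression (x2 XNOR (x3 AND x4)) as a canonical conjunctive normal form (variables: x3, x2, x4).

(x3 OR NOT x2 OR x4) AND (x3 OR NOT x2 OR NOT x4) AND (NOT x3 OR x2 OR NOT x4) AND (NOT x3 OR NOT x2 OR x4)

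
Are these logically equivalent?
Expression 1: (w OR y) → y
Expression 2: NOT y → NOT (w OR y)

Yes, Contrapositive is always equivalent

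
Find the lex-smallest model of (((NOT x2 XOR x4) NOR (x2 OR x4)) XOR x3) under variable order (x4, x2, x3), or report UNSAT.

x4=0, x2=0, x3=1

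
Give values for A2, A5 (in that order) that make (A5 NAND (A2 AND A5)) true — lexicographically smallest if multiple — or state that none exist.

A2=0, A5=0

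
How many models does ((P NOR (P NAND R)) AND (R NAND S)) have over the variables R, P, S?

No assignment satisfies the expression.
Count: 0 out of 8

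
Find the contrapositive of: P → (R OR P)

Contrapositive: NOT (R OR P) → NOT P
Note: A statement and its contrapositive are logically equivalent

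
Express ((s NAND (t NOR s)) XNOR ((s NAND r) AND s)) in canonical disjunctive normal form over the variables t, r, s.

(NOT t AND NOT r AND s) OR (t AND NOT r AND s)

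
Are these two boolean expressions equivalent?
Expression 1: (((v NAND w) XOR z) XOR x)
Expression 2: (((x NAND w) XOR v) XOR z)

No. Counterexample: with v=0, w=0, z=0, x=1, Expression 1 = 0 but Expression 2 = 1.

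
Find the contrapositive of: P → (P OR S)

Contrapositive: NOT (P OR S) → NOT P
Note: A statement and its contrapositive are logically equivalent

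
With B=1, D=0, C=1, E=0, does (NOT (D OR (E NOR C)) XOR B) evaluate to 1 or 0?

Substituting: (NOT (0 OR (0 NOR 1)) XOR 1)
= 0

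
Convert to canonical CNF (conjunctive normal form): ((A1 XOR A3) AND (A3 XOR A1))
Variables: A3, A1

(A3 OR A1) AND (NOT A3 OR NOT A1)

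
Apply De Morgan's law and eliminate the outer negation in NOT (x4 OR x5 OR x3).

NOT x4 AND NOT x5 AND NOT x3
De Morgan's: NOT(OR of terms) = AND of negations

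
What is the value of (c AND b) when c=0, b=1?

Substituting: (0 AND 1)
= 0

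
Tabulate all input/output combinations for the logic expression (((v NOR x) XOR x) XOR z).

z | v | x | Output
------------------
0 | 0 | 0 | 1
0 | 0 | 1 | 1
0 | 1 | 0 | 0
0 | 1 | 1 | 1
1 | 0 | 0 | 0
1 | 0 | 1 | 0
1 | 1 | 0 | 1
1 | 1 | 1 | 0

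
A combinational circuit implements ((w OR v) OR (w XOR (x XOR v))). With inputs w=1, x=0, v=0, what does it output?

Substituting: ((1 OR 0) OR (1 XOR (0 XOR 0)))
= 1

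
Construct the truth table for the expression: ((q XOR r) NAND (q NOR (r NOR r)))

q | r | Output
--------------
0 | 0 | 1
0 | 1 | 0
1 | 0 | 1
1 | 1 | 1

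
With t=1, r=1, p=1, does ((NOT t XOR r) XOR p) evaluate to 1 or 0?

Substituting: ((NOT 1 XOR 1) XOR 1)
= 0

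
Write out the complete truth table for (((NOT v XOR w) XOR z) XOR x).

w | v | z | x | Output
----------------------
0 | 0 | 0 | 0 | 1
0 | 0 | 0 | 1 | 0
0 | 0 | 1 | 0 | 0
0 | 0 | 1 | 1 | 1
0 | 1 | 0 | 0 | 0
0 | 1 | 0 | 1 | 1
0 | 1 | 1 | 0 | 1
0 | 1 | 1 | 1 | 0
1 | 0 | 0 | 0 | 0
1 | 0 | 0 | 1 | 1
1 | 0 | 1 | 0 | 1
1 | 0 | 1 | 1 | 0
1 | 1 | 0 | 0 | 1
1 | 1 | 0 | 1 | 0
1 | 1 | 1 | 0 | 0
1 | 1 | 1 | 1 | 1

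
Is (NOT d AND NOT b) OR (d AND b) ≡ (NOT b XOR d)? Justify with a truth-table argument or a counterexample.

Yes, they are equivalent — the two output columns agree on all 4 assignments:
d | b | Expression 1 | Expression 2
-----------------------------------
0 | 0 | 1 | 1
0 | 1 | 0 | 0
1 | 0 | 0 | 0
1 | 1 | 1 | 1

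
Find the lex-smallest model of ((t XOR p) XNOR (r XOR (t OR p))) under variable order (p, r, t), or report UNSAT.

p=0, r=0, t=0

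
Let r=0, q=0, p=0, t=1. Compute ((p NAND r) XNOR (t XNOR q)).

Substituting: ((0 NAND 0) XNOR (1 XNOR 0))
= 0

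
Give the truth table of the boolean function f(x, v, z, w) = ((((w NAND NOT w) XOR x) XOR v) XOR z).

x | v | z | w | Output
----------------------
0 | 0 | 0 | 0 | 1
0 | 0 | 0 | 1 | 1
0 | 0 | 1 | 0 | 0
0 | 0 | 1 | 1 | 0
0 | 1 | 0 | 0 | 0
0 | 1 | 0 | 1 | 0
0 | 1 | 1 | 0 | 1
0 | 1 | 1 | 1 | 1
1 | 0 | 0 | 0 | 0
1 | 0 | 0 | 1 | 0
1 | 0 | 1 | 0 | 1
1 | 0 | 1 | 1 | 1
1 | 1 | 0 | 0 | 1
1 | 1 | 0 | 1 | 1
1 | 1 | 1 | 0 | 0
1 | 1 | 1 | 1 | 0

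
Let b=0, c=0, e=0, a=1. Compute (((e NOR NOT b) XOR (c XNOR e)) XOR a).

Substituting: (((0 NOR NOT 0) XOR (0 XNOR 0)) XOR 1)
= 0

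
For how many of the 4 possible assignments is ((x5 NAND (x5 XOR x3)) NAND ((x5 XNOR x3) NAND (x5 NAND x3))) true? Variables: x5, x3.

Satisfying assignments: (0,0), (1,0)
Count: 2 out of 4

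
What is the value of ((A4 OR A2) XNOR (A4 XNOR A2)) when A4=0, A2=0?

Substituting: ((0 OR 0) XNOR (0 XNOR 0))
= 0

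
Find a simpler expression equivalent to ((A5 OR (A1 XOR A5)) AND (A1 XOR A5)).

By absorption (E AND (E OR v) = E):
= (A1 XOR A5)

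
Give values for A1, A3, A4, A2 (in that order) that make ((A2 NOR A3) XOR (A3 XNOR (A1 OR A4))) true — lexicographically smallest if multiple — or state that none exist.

A1=0, A3=0, A4=0, A2=1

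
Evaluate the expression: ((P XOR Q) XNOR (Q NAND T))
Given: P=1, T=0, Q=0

Substituting: ((1 XOR 0) XNOR (0 NAND 0))
= 1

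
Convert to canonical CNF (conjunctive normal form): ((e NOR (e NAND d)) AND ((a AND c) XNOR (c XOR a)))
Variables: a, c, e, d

(a OR c OR e OR d) AND (a OR c OR e OR NOT d) AND (a OR c OR NOT e OR d) AND (a OR c OR NOT e OR NOT d) AND (a OR NOT c OR e OR d) AND (a OR NOT c OR e OR NOT d) AND (a OR NOT c OR NOT e OR d) AND (a OR NOT c OR NOT e OR NOT d) AND (NOT a OR c OR e OR d) AND (NOT a OR c OR e OR NOT d) AND (NOT a OR c OR NOT e OR d) AND (NOT a OR c OR NOT e OR NOT d) AND (NOT a OR NOT c OR e OR d) AND (NOT a OR NOT c OR e OR NOT d) AND (NOT a OR NOT c OR NOT e OR d) AND (NOT a OR NOT c OR NOT e OR NOT d)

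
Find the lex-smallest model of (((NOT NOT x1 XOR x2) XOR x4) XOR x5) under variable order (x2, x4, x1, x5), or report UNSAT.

x2=0, x4=0, x1=0, x5=1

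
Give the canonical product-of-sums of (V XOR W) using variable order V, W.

ΠM(0, 3) = (V OR W) AND (NOT V OR NOT W)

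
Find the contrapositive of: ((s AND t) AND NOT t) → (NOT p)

Contrapositive: p → NOT ((s AND t) AND NOT t)
Note: A statement and its contrapositive are logically equivalent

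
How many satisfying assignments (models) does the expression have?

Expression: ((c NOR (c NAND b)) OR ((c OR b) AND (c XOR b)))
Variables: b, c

Satisfying assignments: (0,1), (1,0)
Count: 2 out of 4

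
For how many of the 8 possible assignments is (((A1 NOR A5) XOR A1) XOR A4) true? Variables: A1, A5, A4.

Satisfying assignments: (0,0,0), (0,1,1), (1,0,0), (1,1,0)
Count: 4 out of 8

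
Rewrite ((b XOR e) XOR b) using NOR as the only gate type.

((((((((b NOR e) NOR (b NOR e)) NOR ((b NOR e) NOR (b NOR e))) NOR ((((b NOR b) NOR (e NOR e)) NOR ((b NOR b) NOR (e NOR e))) NOR (((b NOR b) NOR (e NOR e)) NOR ((b NOR b) NOR (e NOR e))))) NOR b) NOR (((((b NOR e) NOR (b NOR e)) NOR ((b NOR e) NOR (b NOR e))) NOR ((((b NOR b) NOR (e NOR e)) NOR ((b NOR b) NOR (e NOR e))) NOR (((b NOR b) NOR (e NOR e)) NOR ((b NOR b) NOR (e NOR e))))) NOR b)) NOR ((((((b NOR e) NOR (b NOR e)) NOR ((b NOR e) NOR (b NOR e))) NOR ((((b NOR b) NOR (e NOR e)) NOR ((b NOR b) NOR (e NOR e))) NOR (((b NOR b) NOR (e NOR e)) NOR ((b NOR b) NOR (e NOR e))))) NOR b) NOR (((((b NOR e) NOR (b NOR e)) NOR ((b NOR e) NOR (b NOR e))) NOR ((((b NOR b) NOR (e NOR e)) NOR ((b NOR b) NOR (e NOR e))) NOR (((b NOR b) NOR (e NOR e)) NOR ((b NOR b) NOR (e NOR e))))) NOR b))) NOR ((((((((b NOR e) NOR (b NOR e)) NOR ((b NOR e) NOR (b NOR e))) NOR ((((b NOR b) NOR (e NOR e)) NOR ((b NOR b) NOR (e NOR e))) NOR (((b NOR b) NOR (e NOR e)) NOR ((b NOR b) NOR (e NOR e))))) NOR ((((b NOR e) NOR (b NOR e)) NOR ((b NOR e) NOR (b NOR e))) NOR ((((b NOR b) NOR (e NOR e)) NOR ((b NOR b) NOR (e NOR e))) NOR (((b NOR b) NOR (e NOR e)) NOR ((b NOR b) NOR (e NOR e)))))) NOR (b NOR b)) NOR ((((((b NOR e) NOR (b NOR e)) NOR ((b NOR e) NOR (b NOR e))) NOR ((((b NOR b) NOR (e NOR e)) NOR ((b NOR b) NOR (e NOR e))) NOR (((b NOR b) NOR (e NOR e)) NOR ((b NOR b) NOR (e NOR e))))) NOR ((((b NOR e) NOR (b NOR e)) NOR ((b NOR e) NOR (b NOR e))) NOR ((((b NOR b) NOR (e NOR e)) NOR ((b NOR b) NOR (e NOR e))) NOR (((b NOR b) NOR (e NOR e)) NOR ((b NOR b) NOR (e NOR e)))))) NOR (b NOR b))) NOR (((((((b NOR e) NOR (b NOR e)) NOR ((b NOR e) NOR (b NOR e))) NOR ((((b NOR b) NOR (e NOR e)) NOR ((b NOR b) NOR (e NOR e))) NOR (((b NOR b) NOR (e NOR e)) NOR ((b NOR b) NOR (e NOR e))))) NOR ((((b NOR e) NOR (b NOR e)) NOR ((b NOR e) NOR (b NOR e))) NOR ((((b NOR b) NOR (e NOR e)) NOR ((b NOR b) NOR (e NOR e))) NOR (((b NOR b) NOR (e NOR e)) NOR ((b NOR b) NOR (e NOR e)))))) NOR (b NOR b)) NOR ((((((b NOR e) NOR (b NOR e)) NOR ((b NOR e) NOR (b NOR e))) NOR ((((b NOR b) NOR (e NOR e)) NOR ((b NOR b) NOR (e NOR e))) NOR (((b NOR b) NOR (e NOR e)) NOR ((b NOR b) NOR (e NOR e))))) NOR ((((b NOR e) NOR (b NOR e)) NOR ((b NOR e) NOR (b NOR e))) NOR ((((b NOR b) NOR (e NOR e)) NOR ((b NOR b) NOR (e NOR e))) NOR (((b NOR b) NOR (e NOR e)) NOR ((b NOR b) NOR (e NOR e)))))) NOR (b NOR b)))))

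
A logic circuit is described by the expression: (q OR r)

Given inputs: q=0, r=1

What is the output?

Substituting: (0 OR 1)
= 1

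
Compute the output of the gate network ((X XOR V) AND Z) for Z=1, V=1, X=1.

Substituting: ((1 XOR 1) AND 1)
= 0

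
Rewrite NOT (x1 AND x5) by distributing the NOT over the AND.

NOT x1 OR NOT x5
De Morgan's: NOT(AND of terms) = OR of negations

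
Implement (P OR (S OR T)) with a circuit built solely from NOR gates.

((P NOR ((S NOR T) NOR (S NOR T))) NOR (P NOR ((S NOR T) NOR (S NOR T))))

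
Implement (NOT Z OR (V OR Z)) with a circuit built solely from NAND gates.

(((Z NAND Z) NAND (Z NAND Z)) NAND (((V NAND V) NAND (Z NAND Z)) NAND ((V NAND V) NAND (Z NAND Z))))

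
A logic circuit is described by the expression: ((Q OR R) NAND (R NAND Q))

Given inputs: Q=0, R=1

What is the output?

Substituting: ((0 OR 1) NAND (1 NAND 0))
= 0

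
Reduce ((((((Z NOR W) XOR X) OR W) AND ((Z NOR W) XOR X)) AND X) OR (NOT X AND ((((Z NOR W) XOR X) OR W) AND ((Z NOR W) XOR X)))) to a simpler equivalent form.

By distribution ((E AND v) OR (E AND NOT v) = E) then absorption (E AND (E OR v) = E):
= ((Z NOR W) XOR X)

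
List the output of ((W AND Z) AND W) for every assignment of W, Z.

W | Z | Output
--------------
0 | 0 | 0
0 | 1 | 0
1 | 0 | 0
1 | 1 | 1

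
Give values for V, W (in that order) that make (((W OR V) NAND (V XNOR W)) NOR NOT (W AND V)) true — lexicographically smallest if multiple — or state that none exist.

V=1, W=1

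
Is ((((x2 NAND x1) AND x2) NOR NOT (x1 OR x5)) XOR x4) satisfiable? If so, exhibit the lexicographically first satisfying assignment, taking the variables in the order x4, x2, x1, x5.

x4=0, x2=0, x1=0, x5=1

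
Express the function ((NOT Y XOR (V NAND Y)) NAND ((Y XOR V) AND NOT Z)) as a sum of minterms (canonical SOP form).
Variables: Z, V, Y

Σm(0, 2, 3, 4, 5, 6, 7) = (NOT Z AND NOT V AND NOT Y) OR (NOT Z AND V AND NOT Y) OR (NOT Z AND V AND Y) OR (Z AND NOT V AND NOT Y) OR (Z AND NOT V AND Y) OR (Z AND V AND NOT Y) OR (Z AND V AND Y)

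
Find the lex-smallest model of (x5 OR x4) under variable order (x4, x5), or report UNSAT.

x4=0, x5=1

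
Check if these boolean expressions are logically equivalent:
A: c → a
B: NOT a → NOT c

Yes, Contrapositive is always equivalent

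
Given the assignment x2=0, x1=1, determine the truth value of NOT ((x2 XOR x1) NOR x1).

Substituting: NOT ((0 XOR 1) NOR 1)
= 1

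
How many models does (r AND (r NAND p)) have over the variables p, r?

Satisfying assignments: (0,1)
Count: 1 out of 4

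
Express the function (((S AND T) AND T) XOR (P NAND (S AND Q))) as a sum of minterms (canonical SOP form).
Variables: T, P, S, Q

Σm(0, 1, 2, 3, 4, 5, 6, 8, 9, 12, 13, 15) = (NOT T AND NOT P AND NOT S AND NOT Q) OR (NOT T AND NOT P AND NOT S AND Q) OR (NOT T AND NOT P AND S AND NOT Q) OR (NOT T AND NOT P AND S AND Q) OR (NOT T AND P AND NOT S AND NOT Q) OR (NOT T AND P AND NOT S AND Q) OR (NOT T AND P AND S AND NOT Q) OR (T AND NOT P AND NOT S AND NOT Q) OR (T AND NOT P AND NOT S AND Q) OR (T AND P AND NOT S AND NOT Q) OR (T AND P AND NOT S AND Q) OR (T AND P AND S AND Q)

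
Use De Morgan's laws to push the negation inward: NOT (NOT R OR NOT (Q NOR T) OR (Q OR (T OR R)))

R AND (Q NOR T) AND NOT (Q OR (T OR R))
De Morgan's: NOT(OR of terms) = AND of negations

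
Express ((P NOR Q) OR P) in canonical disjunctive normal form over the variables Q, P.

(NOT Q AND NOT P) OR (NOT Q AND P) OR (Q AND P)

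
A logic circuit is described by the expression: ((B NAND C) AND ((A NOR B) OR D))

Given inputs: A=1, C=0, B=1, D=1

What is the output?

Substituting: ((1 NAND 0) AND ((1 NOR 1) OR 1))
= 1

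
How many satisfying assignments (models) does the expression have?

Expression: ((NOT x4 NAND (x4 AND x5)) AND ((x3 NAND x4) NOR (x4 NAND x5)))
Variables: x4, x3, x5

Satisfying assignments: (1,1,1)
Count: 1 out of 8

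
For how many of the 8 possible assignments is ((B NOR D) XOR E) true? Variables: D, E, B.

Satisfying assignments: (0,0,0), (0,1,1), (1,1,0), (1,1,1)
Count: 4 out of 8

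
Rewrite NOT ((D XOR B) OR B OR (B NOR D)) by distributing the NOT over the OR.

NOT (D XOR B) AND NOT B AND NOT (B NOR D)
De Morgan's: NOT(OR of terms) = AND of negations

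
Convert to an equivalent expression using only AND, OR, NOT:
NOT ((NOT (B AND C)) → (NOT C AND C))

(NOT (B AND C)) AND NOT (NOT C AND C)
(Negated implication: NOT(A → B) = A AND NOT B)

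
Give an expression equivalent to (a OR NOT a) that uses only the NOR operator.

((a NOR (a NOR a)) NOR (a NOR (a NOR a)))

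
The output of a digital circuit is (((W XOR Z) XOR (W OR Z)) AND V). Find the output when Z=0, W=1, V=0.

Substituting: (((1 XOR 0) XOR (1 OR 0)) AND 0)
= 0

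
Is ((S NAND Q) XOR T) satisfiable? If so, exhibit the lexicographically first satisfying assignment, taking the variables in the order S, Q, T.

S=0, Q=0, T=0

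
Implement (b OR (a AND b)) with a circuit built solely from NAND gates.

((b NAND b) NAND (((a NAND b) NAND (a NAND b)) NAND ((a NAND b) NAND (a NAND b))))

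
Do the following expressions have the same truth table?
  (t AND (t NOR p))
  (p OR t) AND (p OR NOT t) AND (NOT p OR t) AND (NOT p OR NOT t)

Yes, they are equivalent — the two output columns agree on all 4 assignments:
p | t | Expression 1 | Expression 2
-----------------------------------
0 | 0 | 0 | 0
0 | 1 | 0 | 0
1 | 0 | 0 | 0
1 | 1 | 0 | 0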